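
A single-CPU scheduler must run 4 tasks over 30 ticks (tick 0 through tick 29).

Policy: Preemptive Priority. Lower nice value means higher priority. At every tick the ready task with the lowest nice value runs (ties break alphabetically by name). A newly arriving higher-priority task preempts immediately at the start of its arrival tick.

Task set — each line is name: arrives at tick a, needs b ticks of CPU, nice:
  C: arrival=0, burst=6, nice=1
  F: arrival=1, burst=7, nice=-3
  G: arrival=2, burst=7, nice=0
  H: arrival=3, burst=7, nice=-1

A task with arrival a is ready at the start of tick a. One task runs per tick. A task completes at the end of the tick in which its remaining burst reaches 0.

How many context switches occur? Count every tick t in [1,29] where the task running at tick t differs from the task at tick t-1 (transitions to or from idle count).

t=0: ready={C} → run C
t=1: ready={C,F} → run F
t=2: ready={C,F,G} → run F
t=3: ready={C,F,G,H} → run F
t=4: ready={C,F,G,H} → run F
t=5: ready={C,F,G,H} → run F
t=6: ready={C,F,G,H} → run F
t=7: ready={C,F,G,H} → run F
t=8: ready={C,G,H} → run H
t=9: ready={C,G,H} → run H
t=10: ready={C,G,H} → run H
t=11: ready={C,G,H} → run H
t=12: ready={C,G,H} → run H
t=13: ready={C,G,H} → run H
t=14: ready={C,G,H} → run H
t=15: ready={C,G} → run G
t=16: ready={C,G} → run G
t=17: ready={C,G} → run G
t=18: ready={C,G} → run G
t=19: ready={C,G} → run G
t=20: ready={C,G} → run G
t=21: ready={C,G} → run G
t=22: ready={C} → run C
t=23: ready={C} → run C
t=24: ready={C} → run C
t=25: ready={C} → run C
t=26: ready={C} → run C
t=27: (idle)
t=28: (idle)
t=29: (idle)

context switches = 5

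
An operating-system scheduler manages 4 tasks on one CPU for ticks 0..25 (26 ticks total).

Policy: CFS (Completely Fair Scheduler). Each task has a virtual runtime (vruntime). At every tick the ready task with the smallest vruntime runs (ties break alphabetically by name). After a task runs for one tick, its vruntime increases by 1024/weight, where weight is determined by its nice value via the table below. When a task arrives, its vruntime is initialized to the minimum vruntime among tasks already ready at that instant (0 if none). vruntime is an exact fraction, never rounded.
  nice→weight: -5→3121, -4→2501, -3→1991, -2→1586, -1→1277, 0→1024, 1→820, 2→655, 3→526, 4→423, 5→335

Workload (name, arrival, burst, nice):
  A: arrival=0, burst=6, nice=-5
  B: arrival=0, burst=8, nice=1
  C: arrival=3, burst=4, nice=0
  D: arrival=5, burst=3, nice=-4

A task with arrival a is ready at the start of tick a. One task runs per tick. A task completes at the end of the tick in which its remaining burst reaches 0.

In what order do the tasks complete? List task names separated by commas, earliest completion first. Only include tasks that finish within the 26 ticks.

t=0: vr[A=0 B=0] → run A
t=1: vr[A=1024/3121 B=0] → run B
t=2: vr[A=1024/3121 B=256/205] → run A
t=3: vr[A=2048/3121 B=256/205 C=2048/3121] → run A
t=4: vr[A=3072/3121 B=256/205 C=2048/3121] → run C
t=5: vr[A=3072/3121 B=256/205 C=5169/3121 D=3072/3121] → run A
t=6: vr[A=4096/3121 B=256/205 C=5169/3121 D=3072/3121] → run D
t=7: vr[A=4096/3121 B=256/205 C=5169/3121 D=10878976/7805621] → run B
t=8: vr[A=4096/3121 B=512/205 C=5169/3121 D=10878976/7805621] → run A
t=9: vr[A=5120/3121 B=512/205 C=5169/3121 D=10878976/7805621] → run D
t=10: vr[A=5120/3121 B=512/205 C=5169/3121 D=14074880/7805621] → run A
t=11: vr[B=512/205 C=5169/3121 D=14074880/7805621] → run C
t=12: vr[B=512/205 C=8290/3121 D=14074880/7805621] → run D
t=13: vr[B=512/205 C=8290/3121] → run B
t=14: vr[B=768/205 C=8290/3121] → run C
t=15: vr[B=768/205 C=11411/3121] → run C
t=16: vr[B=768/205] → run B
t=17: vr[B=1024/205] → run B
t=18: vr[B=256/41] → run B
t=19: vr[B=1536/205] → run B
t=20: vr[B=1792/205] → run B
t=21: (idle)
t=22: (idle)
t=23: (idle)
t=24: (idle)
t=25: (idle)

completion order = A, D, C, B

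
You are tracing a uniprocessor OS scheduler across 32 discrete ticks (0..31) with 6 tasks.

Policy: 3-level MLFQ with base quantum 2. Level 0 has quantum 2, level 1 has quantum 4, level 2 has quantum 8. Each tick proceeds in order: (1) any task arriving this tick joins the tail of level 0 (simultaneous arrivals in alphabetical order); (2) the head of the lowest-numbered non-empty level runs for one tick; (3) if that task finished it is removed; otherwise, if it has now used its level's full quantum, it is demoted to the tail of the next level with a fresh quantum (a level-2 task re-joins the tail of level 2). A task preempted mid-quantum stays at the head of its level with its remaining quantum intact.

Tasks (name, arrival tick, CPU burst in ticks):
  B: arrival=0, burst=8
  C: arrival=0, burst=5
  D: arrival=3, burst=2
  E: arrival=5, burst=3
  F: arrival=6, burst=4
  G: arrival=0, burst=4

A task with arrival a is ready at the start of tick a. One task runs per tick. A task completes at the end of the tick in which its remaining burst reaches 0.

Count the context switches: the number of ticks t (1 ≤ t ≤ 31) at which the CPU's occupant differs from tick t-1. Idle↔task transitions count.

t=0: L0/L1/L2 = BCG/-/- → run B
t=1: L0/L1/L2 = BCG/-/- → run B
t=2: L0/L1/L2 = CG/B/- → run C
t=3: L0/L1/L2 = CGD/B/- → run C
t=4: L0/L1/L2 = GD/BC/- → run G
t=5: L0/L1/L2 = GDE/BC/- → run G
t=6: L0/L1/L2 = DEF/BCG/- → run D
t=7: L0/L1/L2 = DEF/BCG/- → run D
t=8: L0/L1/L2 = EF/BCG/- → run E
t=9: L0/L1/L2 = EF/BCG/- → run E
t=10: L0/L1/L2 = F/BCGE/- → run F
t=11: L0/L1/L2 = F/BCGE/- → run F
t=12: L0/L1/L2 = -/BCGEF/- → run B
t=13: L0/L1/L2 = -/BCGEF/- → run B
t=14: L0/L1/L2 = -/BCGEF/- → run B
t=15: L0/L1/L2 = -/BCGEF/- → run B
t=16: L0/L1/L2 = -/CGEF/B → run C
t=17: L0/L1/L2 = -/CGEF/B → run C
t=18: L0/L1/L2 = -/CGEF/B → run C
t=19: L0/L1/L2 = -/GEF/B → run G
t=20: L0/L1/L2 = -/GEF/B → run G
t=21: L0/L1/L2 = -/EF/B → run E
t=22: L0/L1/L2 = -/F/B → run F
t=23: L0/L1/L2 = -/F/B → run F
t=24: L0/L1/L2 = -/-/B → run B
t=25: L0/L1/L2 = -/-/B → run B
t=26: (idle)
t=27: (idle)
t=28: (idle)
t=29: (idle)
t=30: (idle)
t=31: (idle)

context switches = 12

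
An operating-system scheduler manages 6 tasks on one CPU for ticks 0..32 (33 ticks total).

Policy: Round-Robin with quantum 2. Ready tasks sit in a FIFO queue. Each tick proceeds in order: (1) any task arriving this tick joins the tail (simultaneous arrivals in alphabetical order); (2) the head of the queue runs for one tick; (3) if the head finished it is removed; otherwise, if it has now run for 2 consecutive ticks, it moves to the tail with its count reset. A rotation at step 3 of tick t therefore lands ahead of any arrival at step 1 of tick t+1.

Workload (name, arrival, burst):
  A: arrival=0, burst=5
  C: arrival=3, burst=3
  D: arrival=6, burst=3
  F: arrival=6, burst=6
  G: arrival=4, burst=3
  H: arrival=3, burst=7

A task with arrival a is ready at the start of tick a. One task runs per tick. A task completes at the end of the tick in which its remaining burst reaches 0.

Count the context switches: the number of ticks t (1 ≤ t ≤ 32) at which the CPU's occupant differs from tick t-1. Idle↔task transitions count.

context switches = 15

t=0: queue=[A] q_used=0 → run A
t=1: queue=[A] q_used=1 → run A
t=2: queue=[A] q_used=0 → run A
t=3: queue=[A,C,H] q_used=1 → run A
t=4: queue=[C,H,A,G] q_used=0 → run C
t=5: queue=[C,H,A,G] q_used=1 → run C
t=6: queue=[H,A,G,C,D,F] q_used=0 → run H
t=7: queue=[H,A,G,C,D,F] q_used=1 → run H
t=8: queue=[A,G,C,D,F,H] q_used=0 → run A
t=9: queue=[G,C,D,F,H] q_used=0 → run G
t=10: queue=[G,C,D,F,H] q_used=1 → run G
t=11: queue=[C,D,F,H,G] q_used=0 → run C
t=12: queue=[D,F,H,G] q_used=0 → run D
t=13: queue=[D,F,H,G] q_used=1 → run D
t=14: queue=[F,H,G,D] q_used=0 → run F
t=15: queue=[F,H,G,D] q_used=1 → run F
t=16: queue=[H,G,D,F] q_used=0 → run H
t=17: queue=[H,G,D,F] q_used=1 → run H
t=18: queue=[G,D,F,H] q_used=0 → run G
t=19: queue=[D,F,H] q_used=0 → run D
t=20: queue=[F,H] q_used=0 → run F
t=21: queue=[F,H] q_used=1 → run F
t=22: queue=[H,F] q_used=0 → run H
t=23: queue=[H,F] q_used=1 → run H
t=24: queue=[F,H] q_used=0 → run F
t=25: queue=[F,H] q_used=1 → run F
t=26: queue=[H] q_used=0 → run H
t=27: (idle)
t=28: (idle)
t=29: (idle)
t=30: (idle)
t=31: (idle)
t=32: (idle)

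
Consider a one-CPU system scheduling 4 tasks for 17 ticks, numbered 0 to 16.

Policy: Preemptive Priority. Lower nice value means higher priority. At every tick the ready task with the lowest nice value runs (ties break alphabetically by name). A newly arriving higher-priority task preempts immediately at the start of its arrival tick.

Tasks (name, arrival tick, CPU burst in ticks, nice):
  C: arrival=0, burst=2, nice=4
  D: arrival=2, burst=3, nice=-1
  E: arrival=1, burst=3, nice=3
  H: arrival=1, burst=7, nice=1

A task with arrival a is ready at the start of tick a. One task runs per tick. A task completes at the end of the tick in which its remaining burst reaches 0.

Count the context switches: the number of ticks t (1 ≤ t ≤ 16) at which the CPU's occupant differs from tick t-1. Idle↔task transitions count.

context switches = 6

t=0: ready={C} → run C
t=1: ready={C,E,H} → run H
t=2: ready={C,D,E,H} → run D
t=3: ready={C,D,E,H} → run D
t=4: ready={C,D,E,H} → run D
t=5: ready={C,E,H} → run H
t=6: ready={C,E,H} → run H
t=7: ready={C,E,H} → run H
t=8: ready={C,E,H} → run H
t=9: ready={C,E,H} → run H
t=10: ready={C,E,H} → run H
t=11: ready={C,E} → run E
t=12: ready={C,E} → run E
t=13: ready={C,E} → run E
t=14: ready={C} → run C
t=15: (idle)
t=16: (idle)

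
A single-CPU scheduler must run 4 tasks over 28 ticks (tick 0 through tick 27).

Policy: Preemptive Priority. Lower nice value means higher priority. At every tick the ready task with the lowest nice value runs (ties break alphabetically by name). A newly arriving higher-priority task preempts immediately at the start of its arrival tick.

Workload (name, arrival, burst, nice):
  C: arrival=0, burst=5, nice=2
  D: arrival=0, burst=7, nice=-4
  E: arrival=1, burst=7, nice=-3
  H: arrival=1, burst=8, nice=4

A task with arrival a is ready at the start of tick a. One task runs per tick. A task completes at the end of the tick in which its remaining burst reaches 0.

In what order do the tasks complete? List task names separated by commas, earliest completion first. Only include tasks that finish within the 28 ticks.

completion order = D, E, C, H

t=0: ready={C,D} → run D
t=1: ready={C,D,E,H} → run D
t=2: ready={C,D,E,H} → run D
t=3: ready={C,D,E,H} → run D
t=4: ready={C,D,E,H} → run D
t=5: ready={C,D,E,H} → run D
t=6: ready={C,D,E,H} → run D
t=7: ready={C,E,H} → run E
t=8: ready={C,E,H} → run E
t=9: ready={C,E,H} → run E
t=10: ready={C,E,H} → run E
t=11: ready={C,E,H} → run E
t=12: ready={C,E,H} → run E
t=13: ready={C,E,H} → run E
t=14: ready={C,H} → run C
t=15: ready={C,H} → run C
t=16: ready={C,H} → run C
t=17: ready={C,H} → run C
t=18: ready={C,H} → run C
t=19: ready={H} → run H
t=20: ready={H} → run H
t=21: ready={H} → run H
t=22: ready={H} → run H
t=23: ready={H} → run H
t=24: ready={H} → run H
t=25: ready={H} → run H
t=26: ready={H} → run H
t=27: (idle)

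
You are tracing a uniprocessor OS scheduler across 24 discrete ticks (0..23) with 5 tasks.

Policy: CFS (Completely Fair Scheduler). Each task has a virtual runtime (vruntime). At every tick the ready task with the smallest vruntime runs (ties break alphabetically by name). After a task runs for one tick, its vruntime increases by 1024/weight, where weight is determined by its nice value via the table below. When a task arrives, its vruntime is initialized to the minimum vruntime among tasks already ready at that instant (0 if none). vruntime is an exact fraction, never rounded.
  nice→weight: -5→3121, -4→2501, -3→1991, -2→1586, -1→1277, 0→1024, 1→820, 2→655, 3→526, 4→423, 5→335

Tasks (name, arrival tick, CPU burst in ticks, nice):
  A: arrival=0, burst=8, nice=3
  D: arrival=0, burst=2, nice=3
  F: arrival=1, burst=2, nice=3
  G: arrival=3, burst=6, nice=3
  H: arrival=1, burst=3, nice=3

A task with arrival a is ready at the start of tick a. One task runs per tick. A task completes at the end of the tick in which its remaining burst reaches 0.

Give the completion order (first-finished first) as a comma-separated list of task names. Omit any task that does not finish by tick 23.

t=0: vr[A=0 D=0] → run A
t=1: vr[A=512/263 D=0 F=0 H=0] → run D
t=2: vr[A=512/263 D=512/263 F=0 H=0] → run F
t=3: vr[A=512/263 D=512/263 F=512/263 G=0 H=0] → run G
t=4: vr[A=512/263 D=512/263 F=512/263 G=512/263 H=0] → run H
t=5: vr[A=512/263 D=512/263 F=512/263 G=512/263 H=512/263] → run A
t=6: vr[A=1024/263 D=512/263 F=512/263 G=512/263 H=512/263] → run D
t=7: vr[A=1024/263 F=512/263 G=512/263 H=512/263] → run F
t=8: vr[A=1024/263 G=512/263 H=512/263] → run G
t=9: vr[A=1024/263 G=1024/263 H=512/263] → run H
t=10: vr[A=1024/263 G=1024/263 H=1024/263] → run A
t=11: vr[A=1536/263 G=1024/263 H=1024/263] → run G
t=12: vr[A=1536/263 G=1536/263 H=1024/263] → run H
t=13: vr[A=1536/263 G=1536/263] → run A
t=14: vr[A=2048/263 G=1536/263] → run G
t=15: vr[A=2048/263 G=2048/263] → run A
t=16: vr[A=2560/263 G=2048/263] → run G
t=17: vr[A=2560/263 G=2560/263] → run A
t=18: vr[A=3072/263 G=2560/263] → run G
t=19: vr[A=3072/263] → run A
t=20: vr[A=3584/263] → run A
t=21: (idle)
t=22: (idle)
t=23: (idle)

completion order = D, F, H, G, A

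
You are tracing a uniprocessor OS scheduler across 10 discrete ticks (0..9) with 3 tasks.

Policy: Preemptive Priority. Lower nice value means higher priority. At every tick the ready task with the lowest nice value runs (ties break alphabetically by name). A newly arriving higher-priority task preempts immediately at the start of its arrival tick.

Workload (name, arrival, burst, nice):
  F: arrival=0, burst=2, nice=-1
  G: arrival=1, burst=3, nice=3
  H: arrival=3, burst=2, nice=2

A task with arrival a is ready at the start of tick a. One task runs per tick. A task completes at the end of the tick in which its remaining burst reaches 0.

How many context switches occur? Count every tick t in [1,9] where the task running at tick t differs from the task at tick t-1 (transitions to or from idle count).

context switches = 4

t=0: ready={F} → run F
t=1: ready={F,G} → run F
t=2: ready={G} → run G
t=3: ready={G,H} → run H
t=4: ready={G,H} → run H
t=5: ready={G} → run G
t=6: ready={G} → run G
t=7: (idle)
t=8: (idle)
t=9: (idle)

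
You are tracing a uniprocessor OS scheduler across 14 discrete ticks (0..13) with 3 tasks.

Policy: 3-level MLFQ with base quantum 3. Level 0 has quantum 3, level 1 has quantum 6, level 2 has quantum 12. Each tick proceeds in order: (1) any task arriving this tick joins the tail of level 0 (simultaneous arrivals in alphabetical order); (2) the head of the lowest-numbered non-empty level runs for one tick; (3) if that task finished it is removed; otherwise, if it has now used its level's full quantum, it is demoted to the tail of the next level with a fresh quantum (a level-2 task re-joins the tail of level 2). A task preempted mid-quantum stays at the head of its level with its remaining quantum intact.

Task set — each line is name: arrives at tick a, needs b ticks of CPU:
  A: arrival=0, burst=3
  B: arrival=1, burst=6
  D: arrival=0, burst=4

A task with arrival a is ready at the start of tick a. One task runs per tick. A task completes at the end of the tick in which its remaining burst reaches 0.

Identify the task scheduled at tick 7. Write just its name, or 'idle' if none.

t=0: L0/L1/L2 = AD/-/- → run A
t=1: L0/L1/L2 = ADB/-/- → run A
t=2: L0/L1/L2 = ADB/-/- → run A
t=3: L0/L1/L2 = DB/-/- → run D
t=4: L0/L1/L2 = DB/-/- → run D
t=5: L0/L1/L2 = DB/-/- → run D
t=6: L0/L1/L2 = B/D/- → run B
t=7: L0/L1/L2 = B/D/- → run B
t=8: L0/L1/L2 = B/D/- → run B
t=9: L0/L1/L2 = -/DB/- → run D
t=10: L0/L1/L2 = -/B/- → run B
t=11: L0/L1/L2 = -/B/- → run B
t=12: L0/L1/L2 = -/B/- → run B
t=13: (idle)

running at tick 7 = B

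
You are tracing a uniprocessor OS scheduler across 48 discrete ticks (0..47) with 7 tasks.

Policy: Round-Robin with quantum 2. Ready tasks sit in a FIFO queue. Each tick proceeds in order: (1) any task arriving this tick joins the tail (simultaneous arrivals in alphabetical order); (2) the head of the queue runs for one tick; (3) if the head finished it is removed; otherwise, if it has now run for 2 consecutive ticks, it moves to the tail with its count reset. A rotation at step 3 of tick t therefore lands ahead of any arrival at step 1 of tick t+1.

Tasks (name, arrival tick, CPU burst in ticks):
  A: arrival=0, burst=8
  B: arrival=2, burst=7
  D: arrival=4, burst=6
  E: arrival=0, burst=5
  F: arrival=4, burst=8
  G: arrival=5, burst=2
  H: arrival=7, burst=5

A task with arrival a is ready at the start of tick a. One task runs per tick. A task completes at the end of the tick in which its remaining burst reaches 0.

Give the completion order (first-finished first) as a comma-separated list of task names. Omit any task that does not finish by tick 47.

completion order = G, E, A, D, H, B, F

t=0: queue=[A,E] q_used=0 → run A
t=1: queue=[A,E] q_used=1 → run A
t=2: queue=[E,A,B] q_used=0 → run E
t=3: queue=[E,A,B] q_used=1 → run E
t=4: queue=[A,B,E,D,F] q_used=0 → run A
t=5: queue=[A,B,E,D,F,G] q_used=1 → run A
t=6: queue=[B,E,D,F,G,A] q_used=0 → run B
t=7: queue=[B,E,D,F,G,A,H] q_used=1 → run B
t=8: queue=[E,D,F,G,A,H,B] q_used=0 → run E
t=9: queue=[E,D,F,G,A,H,B] q_used=1 → run E
t=10: queue=[D,F,G,A,H,B,E] q_used=0 → run D
t=11: queue=[D,F,G,A,H,B,E] q_used=1 → run D
t=12: queue=[F,G,A,H,B,E,D] q_used=0 → run F
t=13: queue=[F,G,A,H,B,E,D] q_used=1 → run F
t=14: queue=[G,A,H,B,E,D,F] q_used=0 → run G
t=15: queue=[G,A,H,B,E,D,F] q_used=1 → run G
t=16: queue=[A,H,B,E,D,F] q_used=0 → run A
t=17: queue=[A,H,B,E,D,F] q_used=1 → run A
t=18: queue=[H,B,E,D,F,A] q_used=0 → run H
t=19: queue=[H,B,E,D,F,A] q_used=1 → run H
t=20: queue=[B,E,D,F,A,H] q_used=0 → run B
t=21: queue=[B,E,D,F,A,H] q_used=1 → run B
t=22: queue=[E,D,F,A,H,B] q_used=0 → run E
t=23: queue=[D,F,A,H,B] q_used=0 → run D
t=24: queue=[D,F,A,H,B] q_used=1 → run D
t=25: queue=[F,A,H,B,D] q_used=0 → run F
t=26: queue=[F,A,H,B,D] q_used=1 → run F
t=27: queue=[A,H,B,D,F] q_used=0 → run A
t=28: queue=[A,H,B,D,F] q_used=1 → run A
t=29: queue=[H,B,D,F] q_used=0 → run H
t=30: queue=[H,B,D,F] q_used=1 → run H
t=31: queue=[B,D,F,H] q_used=0 → run B
t=32: queue=[B,D,F,H] q_used=1 → run B
t=33: queue=[D,F,H,B] q_used=0 → run D
t=34: queue=[D,F,H,B] q_used=1 → run D
t=35: queue=[F,H,B] q_used=0 → run F
t=36: queue=[F,H,B] q_used=1 → run F
t=37: queue=[H,B,F] q_used=0 → run H
t=38: queue=[B,F] q_used=0 → run B
t=39: queue=[F] q_used=0 → run F
t=40: queue=[F] q_used=1 → run F
t=41: (idle)
t=42: (idle)
t=43: (idle)
t=44: (idle)
t=45: (idle)
t=46: (idle)
t=47: (idle)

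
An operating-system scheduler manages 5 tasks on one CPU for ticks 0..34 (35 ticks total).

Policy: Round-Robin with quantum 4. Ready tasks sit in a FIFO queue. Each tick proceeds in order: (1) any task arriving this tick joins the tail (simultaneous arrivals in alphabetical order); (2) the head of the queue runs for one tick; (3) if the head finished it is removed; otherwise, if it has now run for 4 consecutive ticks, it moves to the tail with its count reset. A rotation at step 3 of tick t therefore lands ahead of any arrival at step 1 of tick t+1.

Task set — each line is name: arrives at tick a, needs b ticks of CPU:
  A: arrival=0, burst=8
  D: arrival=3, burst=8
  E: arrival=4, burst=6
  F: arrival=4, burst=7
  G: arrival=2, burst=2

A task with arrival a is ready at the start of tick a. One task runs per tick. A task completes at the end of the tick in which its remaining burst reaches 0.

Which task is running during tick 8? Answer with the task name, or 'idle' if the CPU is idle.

t=0: queue=[A] q_used=0 → run A
t=1: queue=[A] q_used=1 → run A
t=2: queue=[A,G] q_used=2 → run A
t=3: queue=[A,G,D] q_used=3 → run A
t=4: queue=[G,D,A,E,F] q_used=0 → run G
t=5: queue=[G,D,A,E,F] q_used=1 → run G
t=6: queue=[D,A,E,F] q_used=0 → run D
t=7: queue=[D,A,E,F] q_used=1 → run D
t=8: queue=[D,A,E,F] q_used=2 → run D
t=9: queue=[D,A,E,F] q_used=3 → run D
t=10: queue=[A,E,F,D] q_used=0 → run A
t=11: queue=[A,E,F,D] q_used=1 → run A
t=12: queue=[A,E,F,D] q_used=2 → run A
t=13: queue=[A,E,F,D] q_used=3 → run A
t=14: queue=[E,F,D] q_used=0 → run E
t=15: queue=[E,F,D] q_used=1 → run E
t=16: queue=[E,F,D] q_used=2 → run E
t=17: queue=[E,F,D] q_used=3 → run E
t=18: queue=[F,D,E] q_used=0 → run F
t=19: queue=[F,D,E] q_used=1 → run F
t=20: queue=[F,D,E] q_used=2 → run F
t=21: queue=[F,D,E] q_used=3 → run F
t=22: queue=[D,E,F] q_used=0 → run D
t=23: queue=[D,E,F] q_used=1 → run D
t=24: queue=[D,E,F] q_used=2 → run D
t=25: queue=[D,E,F] q_used=3 → run D
t=26: queue=[E,F] q_used=0 → run E
t=27: queue=[E,F] q_used=1 → run E
t=28: queue=[F] q_used=0 → run F
t=29: queue=[F] q_used=1 → run F
t=30: queue=[F] q_used=2 → run F
t=31: (idle)
t=32: (idle)
t=33: (idle)
t=34: (idle)

running at tick 8 = D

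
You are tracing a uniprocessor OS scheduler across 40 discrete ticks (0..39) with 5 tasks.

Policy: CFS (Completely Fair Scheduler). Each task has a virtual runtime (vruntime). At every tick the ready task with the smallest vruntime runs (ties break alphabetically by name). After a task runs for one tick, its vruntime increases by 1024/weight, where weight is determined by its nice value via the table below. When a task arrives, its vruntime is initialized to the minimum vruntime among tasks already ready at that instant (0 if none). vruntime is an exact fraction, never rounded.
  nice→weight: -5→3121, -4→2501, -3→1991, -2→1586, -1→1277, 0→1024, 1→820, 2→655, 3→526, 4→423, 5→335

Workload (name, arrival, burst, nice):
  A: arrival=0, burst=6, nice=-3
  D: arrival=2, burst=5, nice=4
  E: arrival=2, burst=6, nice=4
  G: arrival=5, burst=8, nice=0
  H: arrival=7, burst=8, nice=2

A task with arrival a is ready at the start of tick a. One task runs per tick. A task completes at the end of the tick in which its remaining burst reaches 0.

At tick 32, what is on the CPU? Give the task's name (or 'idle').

t=0: vr[A=0] → run A
t=1: vr[A=1024/1991] → run A
t=2: vr[A=2048/1991 D=2048/1991 E=2048/1991] → run A
t=3: vr[A=3072/1991 D=2048/1991 E=2048/1991] → run D
t=4: vr[A=3072/1991 D=2905088/842193 E=2048/1991] → run E
t=5: vr[A=3072/1991 D=2905088/842193 E=2905088/842193 G=3072/1991] → run A
t=6: vr[A=4096/1991 D=2905088/842193 E=2905088/842193 G=3072/1991] → run G
t=7: vr[A=4096/1991 D=2905088/842193 E=2905088/842193 G=5063/1991 H=4096/1991] → run A
t=8: vr[A=5120/1991 D=2905088/842193 E=2905088/842193 G=5063/1991 H=4096/1991] → run H
t=9: vr[A=5120/1991 D=2905088/842193 E=2905088/842193 G=5063/1991 H=4721664/1304105] → run G
t=10: vr[A=5120/1991 D=2905088/842193 E=2905088/842193 G=7054/1991 H=4721664/1304105] → run A
t=11: vr[D=2905088/842193 E=2905088/842193 G=7054/1991 H=4721664/1304105] → run D
t=12: vr[D=4943872/842193 E=2905088/842193 G=7054/1991 H=4721664/1304105] → run E
t=13: vr[D=4943872/842193 E=4943872/842193 G=7054/1991 H=4721664/1304105] → run G
t=14: vr[D=4943872/842193 E=4943872/842193 G=9045/1991 H=4721664/1304105] → run H
t=15: vr[D=4943872/842193 E=4943872/842193 G=9045/1991 H=6760448/1304105] → run G
t=16: vr[D=4943872/842193 E=4943872/842193 G=11036/1991 H=6760448/1304105] → run H
t=17: vr[D=4943872/842193 E=4943872/842193 G=11036/1991 H=8799232/1304105] → run G
t=18: vr[D=4943872/842193 E=4943872/842193 G=13027/1991 H=8799232/1304105] → run D
t=19: vr[D=2327552/280731 E=4943872/842193 G=13027/1991 H=8799232/1304105] → run E
t=20: vr[D=2327552/280731 E=2327552/280731 G=13027/1991 H=8799232/1304105] → run G
t=21: vr[D=2327552/280731 E=2327552/280731 G=15018/1991 H=8799232/1304105] → run H
t=22: vr[D=2327552/280731 E=2327552/280731 G=15018/1991 H=10838016/1304105] → run G
t=23: vr[D=2327552/280731 E=2327552/280731 G=17009/1991 H=10838016/1304105] → run D
t=24: vr[D=9021440/842193 E=2327552/280731 G=17009/1991 H=10838016/1304105] → run E
t=25: vr[D=9021440/842193 E=9021440/842193 G=17009/1991 H=10838016/1304105] → run H
t=26: vr[D=9021440/842193 E=9021440/842193 G=17009/1991 H=2575360/260821] → run G
t=27: vr[D=9021440/842193 E=9021440/842193 H=2575360/260821] → run H
t=28: vr[D=9021440/842193 E=9021440/842193 H=14915584/1304105] → run D
t=29: vr[E=9021440/842193 H=14915584/1304105] → run E
t=30: vr[E=11060224/842193 H=14915584/1304105] → run H
t=31: vr[E=11060224/842193 H=16954368/1304105] → run H
t=32: vr[E=11060224/842193] → run E
t=33: (idle)
t=34: (idle)
t=35: (idle)
t=36: (idle)
t=37: (idle)
t=38: (idle)
t=39: (idle)

running at tick 32 = E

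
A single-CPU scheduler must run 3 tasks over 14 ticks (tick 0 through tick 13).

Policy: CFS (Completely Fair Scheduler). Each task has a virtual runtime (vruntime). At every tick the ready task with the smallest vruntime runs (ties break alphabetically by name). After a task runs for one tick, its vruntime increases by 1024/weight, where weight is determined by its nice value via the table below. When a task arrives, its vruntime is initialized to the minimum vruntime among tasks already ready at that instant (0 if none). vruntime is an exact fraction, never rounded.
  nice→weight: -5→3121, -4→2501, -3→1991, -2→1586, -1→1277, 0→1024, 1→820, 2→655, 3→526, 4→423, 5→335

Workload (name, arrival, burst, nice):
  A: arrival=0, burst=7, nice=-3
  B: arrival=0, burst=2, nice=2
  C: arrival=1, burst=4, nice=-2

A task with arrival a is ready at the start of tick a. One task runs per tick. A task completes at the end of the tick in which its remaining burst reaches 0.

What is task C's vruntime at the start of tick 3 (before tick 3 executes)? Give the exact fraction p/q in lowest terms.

t=0: vr[A=0 B=0] → run A
t=1: vr[A=1024/1991 B=0 C=0] → run B
t=2: vr[A=1024/1991 B=1024/655 C=0] → run C
t=3: vr[A=1024/1991 B=1024/655 C=512/793] → run A
t=4: vr[A=2048/1991 B=1024/655 C=512/793] → run C
t=5: vr[A=2048/1991 B=1024/655 C=1024/793] → run A
t=6: vr[A=3072/1991 B=1024/655 C=1024/793] → run C
t=7: vr[A=3072/1991 B=1024/655 C=1536/793] → run A
t=8: vr[A=4096/1991 B=1024/655 C=1536/793] → run B
t=9: vr[A=4096/1991 C=1536/793] → run C
t=10: vr[A=4096/1991] → run A
t=11: vr[A=5120/1991] → run A
t=12: vr[A=6144/1991] → run A
t=13: (idle)

vruntime(C, start of tick 3) = 512/793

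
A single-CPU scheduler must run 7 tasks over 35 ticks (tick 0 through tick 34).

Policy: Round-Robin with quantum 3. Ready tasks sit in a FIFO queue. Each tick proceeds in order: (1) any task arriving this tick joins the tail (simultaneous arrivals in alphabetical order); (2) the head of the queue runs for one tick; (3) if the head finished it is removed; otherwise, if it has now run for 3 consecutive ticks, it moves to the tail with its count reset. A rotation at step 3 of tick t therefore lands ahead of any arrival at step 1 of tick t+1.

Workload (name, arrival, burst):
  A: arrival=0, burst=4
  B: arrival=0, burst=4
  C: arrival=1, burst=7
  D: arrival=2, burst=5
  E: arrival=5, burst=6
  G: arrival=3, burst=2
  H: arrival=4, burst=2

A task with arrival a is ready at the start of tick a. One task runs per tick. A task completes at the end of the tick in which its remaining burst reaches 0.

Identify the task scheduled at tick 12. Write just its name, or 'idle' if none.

running at tick 12 = A

t=0: queue=[A,B] q_used=0 → run A
t=1: queue=[A,B,C] q_used=1 → run A
t=2: queue=[A,B,C,D] q_used=2 → run A
t=3: queue=[B,C,D,A,G] q_used=0 → run B
t=4: queue=[B,C,D,A,G,H] q_used=1 → run B
t=5: queue=[B,C,D,A,G,H,E] q_used=2 → run B
t=6: queue=[C,D,A,G,H,E,B] q_used=0 → run C
t=7: queue=[C,D,A,G,H,E,B] q_used=1 → run C
t=8: queue=[C,D,A,G,H,E,B] q_used=2 → run C
t=9: queue=[D,A,G,H,E,B,C] q_used=0 → run D
t=10: queue=[D,A,G,H,E,B,C] q_used=1 → run D
t=11: queue=[D,A,G,H,E,B,C] q_used=2 → run D
t=12: queue=[A,G,H,E,B,C,D] q_used=0 → run A
t=13: queue=[G,H,E,B,C,D] q_used=0 → run G
t=14: queue=[G,H,E,B,C,D] q_used=1 → run G
t=15: queue=[H,E,B,C,D] q_used=0 → run H
t=16: queue=[H,E,B,C,D] q_used=1 → run H
t=17: queue=[E,B,C,D] q_used=0 → run E
t=18: queue=[E,B,C,D] q_used=1 → run E
t=19: queue=[E,B,C,D] q_used=2 → run E
t=20: queue=[B,C,D,E] q_used=0 → run B
t=21: queue=[C,D,E] q_used=0 → run C
t=22: queue=[C,D,E] q_used=1 → run C
t=23: queue=[C,D,E] q_used=2 → run C
t=24: queue=[D,E,C] q_used=0 → run D
t=25: queue=[D,E,C] q_used=1 → run D
t=26: queue=[E,C] q_used=0 → run E
t=27: queue=[E,C] q_used=1 → run E
t=28: queue=[E,C] q_used=2 → run E
t=29: queue=[C] q_used=0 → run C
t=30: (idle)
t=31: (idle)
t=32: (idle)
t=33: (idle)
t=34: (idle)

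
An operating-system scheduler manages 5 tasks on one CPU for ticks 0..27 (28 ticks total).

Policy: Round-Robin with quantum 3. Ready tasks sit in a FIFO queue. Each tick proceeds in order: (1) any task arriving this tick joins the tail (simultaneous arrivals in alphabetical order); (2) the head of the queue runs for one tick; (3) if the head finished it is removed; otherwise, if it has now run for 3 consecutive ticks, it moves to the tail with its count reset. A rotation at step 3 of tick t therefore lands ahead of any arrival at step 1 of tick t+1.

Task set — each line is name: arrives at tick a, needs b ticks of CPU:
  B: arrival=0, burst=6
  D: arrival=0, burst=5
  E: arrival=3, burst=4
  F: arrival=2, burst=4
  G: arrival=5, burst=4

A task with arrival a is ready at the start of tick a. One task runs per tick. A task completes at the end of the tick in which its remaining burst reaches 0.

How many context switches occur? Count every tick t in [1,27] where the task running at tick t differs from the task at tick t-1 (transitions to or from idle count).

context switches = 10

t=0: queue=[B,D] q_used=0 → run B
t=1: queue=[B,D] q_used=1 → run B
t=2: queue=[B,D,F] q_used=2 → run B
t=3: queue=[D,F,B,E] q_used=0 → run D
t=4: queue=[D,F,B,E] q_used=1 → run D
t=5: queue=[D,F,B,E,G] q_used=2 → run D
t=6: queue=[F,B,E,G,D] q_used=0 → run F
t=7: queue=[F,B,E,G,D] q_used=1 → run F
t=8: queue=[F,B,E,G,D] q_used=2 → run F
t=9: queue=[B,E,G,D,F] q_used=0 → run B
t=10: queue=[B,E,G,D,F] q_used=1 → run B
t=11: queue=[B,E,G,D,F] q_used=2 → run B
t=12: queue=[E,G,D,F] q_used=0 → run E
t=13: queue=[E,G,D,F] q_used=1 → run E
t=14: queue=[E,G,D,F] q_used=2 → run E
t=15: queue=[G,D,F,E] q_used=0 → run G
t=16: queue=[G,D,F,E] q_used=1 → run G
t=17: queue=[G,D,F,E] q_used=2 → run G
t=18: queue=[D,F,E,G] q_used=0 → run D
t=19: queue=[D,F,E,G] q_used=1 → run D
t=20: queue=[F,E,G] q_used=0 → run F
t=21: queue=[E,G] q_used=0 → run E
t=22: queue=[G] q_used=0 → run G
t=23: (idle)
t=24: (idle)
t=25: (idle)
t=26: (idle)
t=27: (idle)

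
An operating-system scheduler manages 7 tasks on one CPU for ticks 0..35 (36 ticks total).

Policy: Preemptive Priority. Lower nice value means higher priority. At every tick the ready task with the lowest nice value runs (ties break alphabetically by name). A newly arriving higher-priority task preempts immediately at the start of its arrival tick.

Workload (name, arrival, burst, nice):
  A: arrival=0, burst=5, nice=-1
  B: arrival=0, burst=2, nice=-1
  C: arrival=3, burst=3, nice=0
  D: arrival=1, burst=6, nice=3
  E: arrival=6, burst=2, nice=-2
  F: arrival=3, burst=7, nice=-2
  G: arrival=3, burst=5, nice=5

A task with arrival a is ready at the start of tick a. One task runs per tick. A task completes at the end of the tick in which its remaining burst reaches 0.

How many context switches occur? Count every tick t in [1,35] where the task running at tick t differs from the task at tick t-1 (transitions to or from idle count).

context switches = 9

t=0: ready={A,B} → run A
t=1: ready={A,B,D} → run A
t=2: ready={A,B,D} → run A
t=3: ready={A,B,C,D,F,G} → run F
t=4: ready={A,B,C,D,F,G} → run F
t=5: ready={A,B,C,D,F,G} → run F
t=6: ready={A,B,C,D,E,F,G} → run E
t=7: ready={A,B,C,D,E,F,G} → run E
t=8: ready={A,B,C,D,F,G} → run F
t=9: ready={A,B,C,D,F,G} → run F
t=10: ready={A,B,C,D,F,G} → run F
t=11: ready={A,B,C,D,F,G} → run F
t=12: ready={A,B,C,D,G} → run A
t=13: ready={A,B,C,D,G} → run A
t=14: ready={B,C,D,G} → run B
t=15: ready={B,C,D,G} → run B
t=16: ready={C,D,G} → run C
t=17: ready={C,D,G} → run C
t=18: ready={C,D,G} → run C
t=19: ready={D,G} → run D
t=20: ready={D,G} → run D
t=21: ready={D,G} → run D
t=22: ready={D,G} → run D
t=23: ready={D,G} → run D
t=24: ready={D,G} → run D
t=25: ready={G} → run G
t=26: ready={G} → run G
t=27: ready={G} → run G
t=28: ready={G} → run G
t=29: ready={G} → run G
t=30: (idle)
t=31: (idle)
t=32: (idle)
t=33: (idle)
t=34: (idle)
t=35: (idle)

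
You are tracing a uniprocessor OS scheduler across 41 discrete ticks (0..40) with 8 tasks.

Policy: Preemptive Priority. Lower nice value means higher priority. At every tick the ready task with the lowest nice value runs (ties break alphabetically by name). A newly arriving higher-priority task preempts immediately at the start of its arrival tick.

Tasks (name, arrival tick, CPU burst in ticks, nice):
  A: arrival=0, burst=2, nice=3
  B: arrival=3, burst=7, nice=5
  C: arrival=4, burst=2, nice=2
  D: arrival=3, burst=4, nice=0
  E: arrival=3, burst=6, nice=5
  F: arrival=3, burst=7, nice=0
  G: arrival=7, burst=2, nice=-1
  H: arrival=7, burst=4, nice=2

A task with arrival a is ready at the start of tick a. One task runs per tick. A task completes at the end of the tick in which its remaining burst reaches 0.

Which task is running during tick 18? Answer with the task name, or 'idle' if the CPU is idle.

running at tick 18 = H

t=0: ready={A} → run A
t=1: ready={A} → run A
t=2: (idle)
t=3: ready={B,D,E,F} → run D
t=4: ready={B,C,D,E,F} → run D
t=5: ready={B,C,D,E,F} → run D
t=6: ready={B,C,D,E,F} → run D
t=7: ready={B,C,E,F,G,H} → run G
t=8: ready={B,C,E,F,G,H} → run G
t=9: ready={B,C,E,F,H} → run F
t=10: ready={B,C,E,F,H} → run F
t=11: ready={B,C,E,F,H} → run F
t=12: ready={B,C,E,F,H} → run F
t=13: ready={B,C,E,F,H} → run F
t=14: ready={B,C,E,F,H} → run F
t=15: ready={B,C,E,F,H} → run F
t=16: ready={B,C,E,H} → run C
t=17: ready={B,C,E,H} → run C
t=18: ready={B,E,H} → run H
t=19: ready={B,E,H} → run H
t=20: ready={B,E,H} → run H
t=21: ready={B,E,H} → run H
t=22: ready={B,E} → run B
t=23: ready={B,E} → run B
t=24: ready={B,E} → run B
t=25: ready={B,E} → run B
t=26: ready={B,E} → run B
t=27: ready={B,E} → run B
t=28: ready={B,E} → run B
t=29: ready={E} → run E
t=30: ready={E} → run E
t=31: ready={E} → run E
t=32: ready={E} → run E
t=33: ready={E} → run E
t=34: ready={E} → run E
t=35: (idle)
t=36: (idle)
t=37: (idle)
t=38: (idle)
t=39: (idle)
t=40: (idle)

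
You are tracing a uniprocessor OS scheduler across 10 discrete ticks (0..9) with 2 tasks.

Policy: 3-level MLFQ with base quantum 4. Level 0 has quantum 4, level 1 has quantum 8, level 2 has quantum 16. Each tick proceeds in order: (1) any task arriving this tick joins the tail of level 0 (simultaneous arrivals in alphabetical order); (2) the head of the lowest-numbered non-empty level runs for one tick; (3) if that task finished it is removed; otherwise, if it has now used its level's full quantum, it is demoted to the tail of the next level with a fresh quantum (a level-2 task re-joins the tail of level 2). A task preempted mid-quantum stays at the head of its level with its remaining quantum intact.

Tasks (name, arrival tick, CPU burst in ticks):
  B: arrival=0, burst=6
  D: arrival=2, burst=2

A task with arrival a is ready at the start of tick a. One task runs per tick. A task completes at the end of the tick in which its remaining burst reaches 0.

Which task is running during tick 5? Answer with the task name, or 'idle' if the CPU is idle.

t=0: L0/L1/L2 = B/-/- → run B
t=1: L0/L1/L2 = B/-/- → run B
t=2: L0/L1/L2 = BD/-/- → run B
t=3: L0/L1/L2 = BD/-/- → run B
t=4: L0/L1/L2 = D/B/- → run D
t=5: L0/L1/L2 = D/B/- → run D
t=6: L0/L1/L2 = -/B/- → run B
t=7: L0/L1/L2 = -/B/- → run B
t=8: (idle)
t=9: (idle)

running at tick 5 = D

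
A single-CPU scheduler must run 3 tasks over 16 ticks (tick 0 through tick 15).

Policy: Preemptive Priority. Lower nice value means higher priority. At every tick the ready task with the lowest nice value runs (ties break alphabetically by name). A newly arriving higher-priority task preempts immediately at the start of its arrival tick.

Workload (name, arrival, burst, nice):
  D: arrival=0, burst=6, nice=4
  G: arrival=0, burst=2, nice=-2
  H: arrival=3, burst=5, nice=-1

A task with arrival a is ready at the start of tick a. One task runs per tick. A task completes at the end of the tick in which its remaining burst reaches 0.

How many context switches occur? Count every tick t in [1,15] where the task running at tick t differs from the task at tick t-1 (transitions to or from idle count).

t=0: ready={D,G} → run G
t=1: ready={D,G} → run G
t=2: ready={D} → run D
t=3: ready={D,H} → run H
t=4: ready={D,H} → run H
t=5: ready={D,H} → run H
t=6: ready={D,H} → run H
t=7: ready={D,H} → run H
t=8: ready={D} → run D
t=9: ready={D} → run D
t=10: ready={D} → run D
t=11: ready={D} → run D
t=12: ready={D} → run D
t=13: (idle)
t=14: (idle)
t=15: (idle)

context switches = 4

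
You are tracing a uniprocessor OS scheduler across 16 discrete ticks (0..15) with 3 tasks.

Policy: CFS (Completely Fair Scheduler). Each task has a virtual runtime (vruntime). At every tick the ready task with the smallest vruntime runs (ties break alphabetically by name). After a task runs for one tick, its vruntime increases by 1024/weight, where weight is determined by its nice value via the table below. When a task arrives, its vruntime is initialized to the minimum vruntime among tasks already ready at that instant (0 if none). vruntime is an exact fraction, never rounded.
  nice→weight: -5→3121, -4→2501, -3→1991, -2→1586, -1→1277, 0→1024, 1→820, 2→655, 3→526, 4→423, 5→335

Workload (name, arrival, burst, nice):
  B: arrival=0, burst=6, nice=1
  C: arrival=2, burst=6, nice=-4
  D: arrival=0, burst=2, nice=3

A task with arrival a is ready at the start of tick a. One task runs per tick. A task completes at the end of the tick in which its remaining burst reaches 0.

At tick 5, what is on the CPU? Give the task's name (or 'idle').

t=0: vr[B=0 D=0] → run B
t=1: vr[B=256/205 D=0] → run D
t=2: vr[B=256/205 C=256/205 D=512/263] → run B
t=3: vr[B=512/205 C=256/205 D=512/263] → run C
t=4: vr[B=512/205 C=20736/12505 D=512/263] → run C
t=5: vr[B=512/205 C=25856/12505 D=512/263] → run D
t=6: vr[B=512/205 C=25856/12505] → run C
t=7: vr[B=512/205 C=30976/12505] → run C
t=8: vr[B=512/205 C=36096/12505] → run B
t=9: vr[B=768/205 C=36096/12505] → run C
t=10: vr[B=768/205 C=41216/12505] → run C
t=11: vr[B=768/205] → run B
t=12: vr[B=1024/205] → run B
t=13: vr[B=256/41] → run B
t=14: (idle)
t=15: (idle)

running at tick 5 = D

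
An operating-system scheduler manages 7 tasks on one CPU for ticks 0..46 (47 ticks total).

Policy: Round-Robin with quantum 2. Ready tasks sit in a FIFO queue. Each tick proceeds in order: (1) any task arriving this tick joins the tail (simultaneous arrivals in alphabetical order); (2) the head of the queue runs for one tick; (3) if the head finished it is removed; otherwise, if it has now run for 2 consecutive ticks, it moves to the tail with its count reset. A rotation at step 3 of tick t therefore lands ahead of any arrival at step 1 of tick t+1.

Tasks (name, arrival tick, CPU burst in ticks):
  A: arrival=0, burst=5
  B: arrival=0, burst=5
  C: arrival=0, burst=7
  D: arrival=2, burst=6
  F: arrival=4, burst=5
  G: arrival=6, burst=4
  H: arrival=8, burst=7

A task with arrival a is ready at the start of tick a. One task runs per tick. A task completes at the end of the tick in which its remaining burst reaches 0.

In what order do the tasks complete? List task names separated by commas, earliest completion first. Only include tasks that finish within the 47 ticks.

completion order = A, B, G, D, F, C, H

t=0: queue=[A,B,C] q_used=0 → run A
t=1: queue=[A,B,C] q_used=1 → run A
t=2: queue=[B,C,A,D] q_used=0 → run B
t=3: queue=[B,C,A,D] q_used=1 → run B
t=4: queue=[C,A,D,B,F] q_used=0 → run C
t=5: queue=[C,A,D,B,F] q_used=1 → run C
t=6: queue=[A,D,B,F,C,G] q_used=0 → run A
t=7: queue=[A,D,B,F,C,G] q_used=1 → run A
t=8: queue=[D,B,F,C,G,A,H] q_used=0 → run D
t=9: queue=[D,B,F,C,G,A,H] q_used=1 → run D
t=10: queue=[B,F,C,G,A,H,D] q_used=0 → run B
t=11: queue=[B,F,C,G,A,H,D] q_used=1 → run B
t=12: queue=[F,C,G,A,H,D,B] q_used=0 → run F
t=13: queue=[F,C,G,A,H,D,B] q_used=1 → run F
t=14: queue=[C,G,A,H,D,B,F] q_used=0 → run C
t=15: queue=[C,G,A,H,D,B,F] q_used=1 → run C
t=16: queue=[G,A,H,D,B,F,C] q_used=0 → run G
t=17: queue=[G,A,H,D,B,F,C] q_used=1 → run G
t=18: queue=[A,H,D,B,F,C,G] q_used=0 → run A
t=19: queue=[H,D,B,F,C,G] q_used=0 → run H
t=20: queue=[H,D,B,F,C,G] q_used=1 → run H
t=21: queue=[D,B,F,C,G,H] q_used=0 → run D
t=22: queue=[D,B,F,C,G,H] q_used=1 → run D
t=23: queue=[B,F,C,G,H,D] q_used=0 → run B
t=24: queue=[F,C,G,H,D] q_used=0 → run F
t=25: queue=[F,C,G,H,D] q_used=1 → run F
t=26: queue=[C,G,H,D,F] q_used=0 → run C
t=27: queue=[C,G,H,D,F] q_used=1 → run C
t=28: queue=[G,H,D,F,C] q_used=0 → run G
t=29: queue=[G,H,D,F,C] q_used=1 → run G
t=30: queue=[H,D,F,C] q_used=0 → run H
t=31: queue=[H,D,F,C] q_used=1 → run H
t=32: queue=[D,F,C,H] q_used=0 → run D
t=33: queue=[D,F,C,H] q_used=1 → run D
t=34: queue=[F,C,H] q_used=0 → run F
t=35: queue=[C,H] q_used=0 → run C
t=36: queue=[H] q_used=0 → run H
t=37: queue=[H] q_used=1 → run H
t=38: queue=[H] q_used=0 → run H
t=39: (idle)
t=40: (idle)
t=41: (idle)
t=42: (idle)
t=43: (idle)
t=44: (idle)
t=45: (idle)
t=46: (idle)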